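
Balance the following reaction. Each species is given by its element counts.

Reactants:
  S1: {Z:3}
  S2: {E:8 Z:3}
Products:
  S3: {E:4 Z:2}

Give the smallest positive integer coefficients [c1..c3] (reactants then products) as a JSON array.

E: 1·0+3·8 = 24 | 6·4 = 24
Z: 1·3+3·3 = 12 | 6·2 = 12
gcd(1,3,6) = 1

Coefficients: [1, 3, 6]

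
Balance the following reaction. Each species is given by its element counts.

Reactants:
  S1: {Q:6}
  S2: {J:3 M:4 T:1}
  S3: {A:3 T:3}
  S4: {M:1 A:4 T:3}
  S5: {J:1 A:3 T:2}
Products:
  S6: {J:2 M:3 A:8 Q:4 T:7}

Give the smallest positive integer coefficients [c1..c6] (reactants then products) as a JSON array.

Coefficients: [4, 3, 5, 6, 3, 6]

J: 4·0+3·3+5·0+6·0+3·1 = 12 | 6·2 = 12
M: 4·0+3·4+5·0+6·1+3·0 = 18 | 6·3 = 18
A: 4·0+3·0+5·3+6·4+3·3 = 48 | 6·8 = 48
Q: 4·6+3·0+5·0+6·0+3·0 = 24 | 6·4 = 24
T: 4·0+3·1+5·3+6·3+3·2 = 42 | 6·7 = 42
gcd(4,3,5,6,3,6) = 1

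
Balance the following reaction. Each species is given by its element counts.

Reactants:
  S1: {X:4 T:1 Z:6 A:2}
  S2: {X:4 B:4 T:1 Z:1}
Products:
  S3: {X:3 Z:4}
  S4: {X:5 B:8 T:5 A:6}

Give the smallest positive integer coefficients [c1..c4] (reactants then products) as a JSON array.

Coefficients: [3, 2, 5, 1]

X: 3·4+2·4 = 20 | 5·3+1·5 = 20
B: 3·0+2·4 = 8 | 5·0+1·8 = 8
T: 3·1+2·1 = 5 | 5·0+1·5 = 5
Z: 3·6+2·1 = 20 | 5·4+1·0 = 20
A: 3·2+2·0 = 6 | 5·0+1·6 = 6
gcd(3,2,5,1) = 1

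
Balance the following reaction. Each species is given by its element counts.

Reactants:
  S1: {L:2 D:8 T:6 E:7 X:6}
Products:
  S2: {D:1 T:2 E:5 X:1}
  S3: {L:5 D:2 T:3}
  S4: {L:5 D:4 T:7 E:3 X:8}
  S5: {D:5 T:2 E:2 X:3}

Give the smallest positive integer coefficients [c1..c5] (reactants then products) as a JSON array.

Coefficients: [5, 4, 1, 1, 6]

L: 5·2 = 10 | 4·0+1·5+1·5+6·0 = 10
D: 5·8 = 40 | 4·1+1·2+1·4+6·5 = 40
T: 5·6 = 30 | 4·2+1·3+1·7+6·2 = 30
E: 5·7 = 35 | 4·5+1·0+1·3+6·2 = 35
X: 5·6 = 30 | 4·1+1·0+1·8+6·3 = 30
gcd(5,4,1,1,6) = 1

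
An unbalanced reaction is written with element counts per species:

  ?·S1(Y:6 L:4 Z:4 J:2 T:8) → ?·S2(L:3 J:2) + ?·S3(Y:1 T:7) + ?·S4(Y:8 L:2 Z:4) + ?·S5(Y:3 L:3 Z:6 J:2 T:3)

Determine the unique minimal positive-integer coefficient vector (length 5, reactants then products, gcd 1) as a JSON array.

Coefficients: [6, 4, 6, 3, 2]

Y: 6·6 = 36 | 4·0+6·1+3·8+2·3 = 36
L: 6·4 = 24 | 4·3+6·0+3·2+2·3 = 24
Z: 6·4 = 24 | 4·0+6·0+3·4+2·6 = 24
J: 6·2 = 12 | 4·2+6·0+3·0+2·2 = 12
T: 6·8 = 48 | 4·0+6·7+3·0+2·3 = 48
gcd(6,4,6,3,2) = 1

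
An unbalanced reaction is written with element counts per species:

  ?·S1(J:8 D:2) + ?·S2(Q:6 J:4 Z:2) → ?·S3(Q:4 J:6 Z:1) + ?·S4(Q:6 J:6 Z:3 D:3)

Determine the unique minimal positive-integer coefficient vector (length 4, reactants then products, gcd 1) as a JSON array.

Coefficients: [3, 6, 6, 2]

Q: 3·0+6·6 = 36 | 6·4+2·6 = 36
J: 3·8+6·4 = 48 | 6·6+2·6 = 48
Z: 3·0+6·2 = 12 | 6·1+2·3 = 12
D: 3·2+6·0 = 6 | 6·0+2·3 = 6
gcd(3,6,6,2) = 1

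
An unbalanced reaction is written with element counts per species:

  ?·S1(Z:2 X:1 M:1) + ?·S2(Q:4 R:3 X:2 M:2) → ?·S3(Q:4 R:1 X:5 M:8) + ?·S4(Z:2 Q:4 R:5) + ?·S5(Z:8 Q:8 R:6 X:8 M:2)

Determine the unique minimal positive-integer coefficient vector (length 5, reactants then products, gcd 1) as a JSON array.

Coefficients: [6, 6, 2, 2, 1]

Z: 6·2+6·0 = 12 | 2·0+2·2+1·8 = 12
Q: 6·0+6·4 = 24 | 2·4+2·4+1·8 = 24
R: 6·0+6·3 = 18 | 2·1+2·5+1·6 = 18
X: 6·1+6·2 = 18 | 2·5+2·0+1·8 = 18
M: 6·1+6·2 = 18 | 2·8+2·0+1·2 = 18
gcd(6,6,2,2,1) = 1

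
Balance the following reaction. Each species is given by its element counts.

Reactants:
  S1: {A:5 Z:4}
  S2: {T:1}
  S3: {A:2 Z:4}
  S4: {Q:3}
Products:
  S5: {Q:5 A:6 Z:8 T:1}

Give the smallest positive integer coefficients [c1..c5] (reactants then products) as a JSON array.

Coefficients: [2, 3, 4, 5, 3]

Q: 2·0+3·0+4·0+5·3 = 15 | 3·5 = 15
A: 2·5+3·0+4·2+5·0 = 18 | 3·6 = 18
Z: 2·4+3·0+4·4+5·0 = 24 | 3·8 = 24
T: 2·0+3·1+4·0+5·0 = 3 | 3·1 = 3
gcd(2,3,4,5,3) = 1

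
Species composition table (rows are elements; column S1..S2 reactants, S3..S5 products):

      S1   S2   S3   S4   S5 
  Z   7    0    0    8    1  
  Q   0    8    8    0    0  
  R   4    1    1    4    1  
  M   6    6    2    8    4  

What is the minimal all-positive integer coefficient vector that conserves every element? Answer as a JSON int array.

Z: 4·7+4·0 = 28 | 4·0+3·8+4·1 = 28
Q: 4·0+4·8 = 32 | 4·8+3·0+4·0 = 32
R: 4·4+4·1 = 20 | 4·1+3·4+4·1 = 20
M: 4·6+4·6 = 48 | 4·2+3·8+4·4 = 48
gcd(4,4,4,3,4) = 1

Coefficients: [4, 4, 4, 3, 4]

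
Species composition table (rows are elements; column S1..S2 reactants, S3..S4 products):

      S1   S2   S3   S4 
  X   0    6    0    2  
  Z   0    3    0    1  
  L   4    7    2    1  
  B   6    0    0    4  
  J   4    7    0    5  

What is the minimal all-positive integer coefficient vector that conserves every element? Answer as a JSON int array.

X: 2·0+1·6 = 6 | 6·0+3·2 = 6
Z: 2·0+1·3 = 3 | 6·0+3·1 = 3
L: 2·4+1·7 = 15 | 6·2+3·1 = 15
B: 2·6+1·0 = 12 | 6·0+3·4 = 12
J: 2·4+1·7 = 15 | 6·0+3·5 = 15
gcd(2,1,6,3) = 1

Coefficients: [2, 1, 6, 3]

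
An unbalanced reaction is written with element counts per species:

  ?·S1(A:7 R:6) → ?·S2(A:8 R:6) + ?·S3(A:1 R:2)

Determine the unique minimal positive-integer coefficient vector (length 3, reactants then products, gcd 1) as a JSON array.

Coefficients: [5, 4, 3]

A: 5·7 = 35 | 4·8+3·1 = 35
R: 5·6 = 30 | 4·6+3·2 = 30
gcd(5,4,3) = 1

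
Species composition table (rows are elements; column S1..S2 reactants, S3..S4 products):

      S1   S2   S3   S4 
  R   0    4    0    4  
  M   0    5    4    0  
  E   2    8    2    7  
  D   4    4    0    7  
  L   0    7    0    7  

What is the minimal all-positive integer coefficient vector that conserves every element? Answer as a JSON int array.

Coefficients: [3, 4, 5, 4]

R: 3·0+4·4 = 16 | 5·0+4·4 = 16
M: 3·0+4·5 = 20 | 5·4+4·0 = 20
E: 3·2+4·8 = 38 | 5·2+4·7 = 38
D: 3·4+4·4 = 28 | 5·0+4·7 = 28
L: 3·0+4·7 = 28 | 5·0+4·7 = 28
gcd(3,4,5,4) = 1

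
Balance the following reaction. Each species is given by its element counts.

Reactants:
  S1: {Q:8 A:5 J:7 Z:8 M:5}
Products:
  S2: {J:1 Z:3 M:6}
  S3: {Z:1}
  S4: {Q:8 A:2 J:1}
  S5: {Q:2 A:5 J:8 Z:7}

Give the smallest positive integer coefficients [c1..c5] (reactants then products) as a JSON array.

Coefficients: [6, 5, 5, 5, 4]

Q: 6·8 = 48 | 5·0+5·0+5·8+4·2 = 48
A: 6·5 = 30 | 5·0+5·0+5·2+4·5 = 30
J: 6·7 = 42 | 5·1+5·0+5·1+4·8 = 42
Z: 6·8 = 48 | 5·3+5·1+5·0+4·7 = 48
M: 6·5 = 30 | 5·6+5·0+5·0+4·0 = 30
gcd(6,5,5,5,4) = 1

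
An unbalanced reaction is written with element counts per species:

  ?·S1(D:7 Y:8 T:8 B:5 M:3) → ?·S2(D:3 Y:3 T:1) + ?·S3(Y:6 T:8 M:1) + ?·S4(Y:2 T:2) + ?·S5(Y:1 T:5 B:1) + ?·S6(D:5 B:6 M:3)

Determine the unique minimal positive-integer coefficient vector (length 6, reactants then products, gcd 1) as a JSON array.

Coefficients: [5, 5, 3, 3, 1, 4]

D: 5·7 = 35 | 5·3+3·0+3·0+1·0+4·5 = 35
Y: 5·8 = 40 | 5·3+3·6+3·2+1·1+4·0 = 40
T: 5·8 = 40 | 5·1+3·8+3·2+1·5+4·0 = 40
B: 5·5 = 25 | 5·0+3·0+3·0+1·1+4·6 = 25
M: 5·3 = 15 | 5·0+3·1+3·0+1·0+4·3 = 15
gcd(5,5,3,3,1,4) = 1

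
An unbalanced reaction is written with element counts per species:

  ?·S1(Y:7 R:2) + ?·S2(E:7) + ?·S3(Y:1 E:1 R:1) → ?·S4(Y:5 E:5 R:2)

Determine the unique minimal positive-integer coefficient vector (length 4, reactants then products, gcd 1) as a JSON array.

Coefficients: [3, 3, 4, 5]

Y: 3·7+3·0+4·1 = 25 | 5·5 = 25
E: 3·0+3·7+4·1 = 25 | 5·5 = 25
R: 3·2+3·0+4·1 = 10 | 5·2 = 10
gcd(3,3,4,5) = 1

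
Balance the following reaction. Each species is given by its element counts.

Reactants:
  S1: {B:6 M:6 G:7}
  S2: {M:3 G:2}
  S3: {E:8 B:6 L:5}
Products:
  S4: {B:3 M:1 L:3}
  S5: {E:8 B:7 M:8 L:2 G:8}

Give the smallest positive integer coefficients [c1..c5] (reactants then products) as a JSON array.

E: 2·0+5·0+3·8 = 24 | 3·0+3·8 = 24
B: 2·6+5·0+3·6 = 30 | 3·3+3·7 = 30
M: 2·6+5·3+3·0 = 27 | 3·1+3·8 = 27
L: 2·0+5·0+3·5 = 15 | 3·3+3·2 = 15
G: 2·7+5·2+3·0 = 24 | 3·0+3·8 = 24
gcd(2,5,3,3,3) = 1

Coefficients: [2, 5, 3, 3, 3]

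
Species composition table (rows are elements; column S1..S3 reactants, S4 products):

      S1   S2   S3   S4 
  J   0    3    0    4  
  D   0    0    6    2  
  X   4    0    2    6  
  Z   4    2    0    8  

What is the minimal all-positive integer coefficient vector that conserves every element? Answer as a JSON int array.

J: 4·0+4·3+1·0 = 12 | 3·4 = 12
D: 4·0+4·0+1·6 = 6 | 3·2 = 6
X: 4·4+4·0+1·2 = 18 | 3·6 = 18
Z: 4·4+4·2+1·0 = 24 | 3·8 = 24
gcd(4,4,1,3) = 1

Coefficients: [4, 4, 1, 3]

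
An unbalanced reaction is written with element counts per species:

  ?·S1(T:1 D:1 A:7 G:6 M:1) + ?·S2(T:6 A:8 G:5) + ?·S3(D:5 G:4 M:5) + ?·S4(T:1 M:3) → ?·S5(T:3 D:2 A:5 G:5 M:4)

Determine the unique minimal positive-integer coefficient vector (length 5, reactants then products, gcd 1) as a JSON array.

T: 1·1+1·6+1·0+2·1 = 9 | 3·3 = 9
D: 1·1+1·0+1·5+2·0 = 6 | 3·2 = 6
A: 1·7+1·8+1·0+2·0 = 15 | 3·5 = 15
G: 1·6+1·5+1·4+2·0 = 15 | 3·5 = 15
M: 1·1+1·0+1·5+2·3 = 12 | 3·4 = 12
gcd(1,1,1,2,3) = 1

Coefficients: [1, 1, 1, 2, 3]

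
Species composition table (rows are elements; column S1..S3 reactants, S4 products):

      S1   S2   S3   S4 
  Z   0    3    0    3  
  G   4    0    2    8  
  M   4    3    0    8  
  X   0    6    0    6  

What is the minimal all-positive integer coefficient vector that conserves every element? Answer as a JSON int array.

Coefficients: [5, 4, 6, 4]

Z: 5·0+4·3+6·0 = 12 | 4·3 = 12
G: 5·4+4·0+6·2 = 32 | 4·8 = 32
M: 5·4+4·3+6·0 = 32 | 4·8 = 32
X: 5·0+4·6+6·0 = 24 | 4·6 = 24
gcd(5,4,6,4) = 1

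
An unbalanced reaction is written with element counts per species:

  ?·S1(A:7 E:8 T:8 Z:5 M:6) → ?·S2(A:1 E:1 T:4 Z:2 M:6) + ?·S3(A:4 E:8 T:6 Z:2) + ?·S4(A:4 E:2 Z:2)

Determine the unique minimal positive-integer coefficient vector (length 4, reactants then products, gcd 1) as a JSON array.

A: 6·7 = 42 | 6·1+4·4+5·4 = 42
E: 6·8 = 48 | 6·1+4·8+5·2 = 48
T: 6·8 = 48 | 6·4+4·6+5·0 = 48
Z: 6·5 = 30 | 6·2+4·2+5·2 = 30
M: 6·6 = 36 | 6·6+4·0+5·0 = 36
gcd(6,6,4,5) = 1

Coefficients: [6, 6, 4, 5]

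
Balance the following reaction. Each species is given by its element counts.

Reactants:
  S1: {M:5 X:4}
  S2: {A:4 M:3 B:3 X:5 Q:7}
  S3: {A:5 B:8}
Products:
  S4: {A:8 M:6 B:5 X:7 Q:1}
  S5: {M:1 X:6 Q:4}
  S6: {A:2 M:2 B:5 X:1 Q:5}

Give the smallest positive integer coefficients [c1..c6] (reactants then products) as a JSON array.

A: 2·0+3·4+2·5 = 22 | 2·8+1·0+3·2 = 22
M: 2·5+3·3+2·0 = 19 | 2·6+1·1+3·2 = 19
B: 2·0+3·3+2·8 = 25 | 2·5+1·0+3·5 = 25
X: 2·4+3·5+2·0 = 23 | 2·7+1·6+3·1 = 23
Q: 2·0+3·7+2·0 = 21 | 2·1+1·4+3·5 = 21
gcd(2,3,2,2,1,3) = 1

Coefficients: [2, 3, 2, 2, 1, 3]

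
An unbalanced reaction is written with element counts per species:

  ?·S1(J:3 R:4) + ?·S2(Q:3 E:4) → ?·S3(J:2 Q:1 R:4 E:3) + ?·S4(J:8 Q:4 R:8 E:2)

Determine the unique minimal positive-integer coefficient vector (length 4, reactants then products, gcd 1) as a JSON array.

J: 4·3+2·0 = 12 | 2·2+1·8 = 12
Q: 4·0+2·3 = 6 | 2·1+1·4 = 6
R: 4·4+2·0 = 16 | 2·4+1·8 = 16
E: 4·0+2·4 = 8 | 2·3+1·2 = 8
gcd(4,2,2,1) = 1

Coefficients: [4, 2, 2, 1]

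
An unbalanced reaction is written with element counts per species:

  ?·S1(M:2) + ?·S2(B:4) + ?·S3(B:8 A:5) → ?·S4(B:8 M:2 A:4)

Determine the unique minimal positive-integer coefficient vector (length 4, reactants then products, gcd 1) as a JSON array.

Coefficients: [5, 2, 4, 5]

B: 5·0+2·4+4·8 = 40 | 5·8 = 40
M: 5·2+2·0+4·0 = 10 | 5·2 = 10
A: 5·0+2·0+4·5 = 20 | 5·4 = 20
gcd(5,2,4,5) = 1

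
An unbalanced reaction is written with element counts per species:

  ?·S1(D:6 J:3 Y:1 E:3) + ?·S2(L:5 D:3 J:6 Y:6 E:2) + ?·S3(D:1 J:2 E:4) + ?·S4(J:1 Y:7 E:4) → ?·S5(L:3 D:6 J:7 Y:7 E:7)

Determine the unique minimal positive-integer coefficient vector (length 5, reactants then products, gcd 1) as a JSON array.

L: 3·0+3·5+3·0+2·0 = 15 | 5·3 = 15
D: 3·6+3·3+3·1+2·0 = 30 | 5·6 = 30
J: 3·3+3·6+3·2+2·1 = 35 | 5·7 = 35
Y: 3·1+3·6+3·0+2·7 = 35 | 5·7 = 35
E: 3·3+3·2+3·4+2·4 = 35 | 5·7 = 35
gcd(3,3,3,2,5) = 1

Coefficients: [3, 3, 3, 2, 5]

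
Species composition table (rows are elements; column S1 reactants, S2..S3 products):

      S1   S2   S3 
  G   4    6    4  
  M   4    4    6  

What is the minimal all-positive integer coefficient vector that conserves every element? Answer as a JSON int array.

Coefficients: [5, 2, 2]

G: 5·4 = 20 | 2·6+2·4 = 20
M: 5·4 = 20 | 2·4+2·6 = 20
gcd(5,2,2) = 1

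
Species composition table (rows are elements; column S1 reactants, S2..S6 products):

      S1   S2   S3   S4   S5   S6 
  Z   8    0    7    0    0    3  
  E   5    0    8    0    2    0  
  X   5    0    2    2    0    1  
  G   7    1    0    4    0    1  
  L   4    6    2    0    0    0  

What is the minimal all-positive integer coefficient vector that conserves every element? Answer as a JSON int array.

Coefficients: [4, 2, 2, 5, 2, 6]

Z: 4·8 = 32 | 2·0+2·7+5·0+2·0+6·3 = 32
E: 4·5 = 20 | 2·0+2·8+5·0+2·2+6·0 = 20
X: 4·5 = 20 | 2·0+2·2+5·2+2·0+6·1 = 20
G: 4·7 = 28 | 2·1+2·0+5·4+2·0+6·1 = 28
L: 4·4 = 16 | 2·6+2·2+5·0+2·0+6·0 = 16
gcd(4,2,2,5,2,6) = 1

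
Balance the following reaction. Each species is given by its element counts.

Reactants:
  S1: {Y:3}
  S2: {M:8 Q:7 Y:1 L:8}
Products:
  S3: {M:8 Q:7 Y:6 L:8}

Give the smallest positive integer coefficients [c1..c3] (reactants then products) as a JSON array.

M: 5·0+3·8 = 24 | 3·8 = 24
Q: 5·0+3·7 = 21 | 3·7 = 21
Y: 5·3+3·1 = 18 | 3·6 = 18
L: 5·0+3·8 = 24 | 3·8 = 24
gcd(5,3,3) = 1

Coefficients: [5, 3, 3]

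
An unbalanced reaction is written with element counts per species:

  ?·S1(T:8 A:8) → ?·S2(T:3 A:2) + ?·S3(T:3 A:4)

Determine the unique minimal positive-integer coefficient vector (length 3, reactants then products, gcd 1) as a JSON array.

T: 3·8 = 24 | 4·3+4·3 = 24
A: 3·8 = 24 | 4·2+4·4 = 24
gcd(3,4,4) = 1

Coefficients: [3, 4, 4]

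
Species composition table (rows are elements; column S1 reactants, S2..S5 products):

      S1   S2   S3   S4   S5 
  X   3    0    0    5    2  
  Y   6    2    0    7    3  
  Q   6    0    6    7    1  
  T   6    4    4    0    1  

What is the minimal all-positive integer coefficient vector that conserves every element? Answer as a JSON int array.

X: 6·3 = 18 | 5·0+3·0+2·5+4·2 = 18
Y: 6·6 = 36 | 5·2+3·0+2·7+4·3 = 36
Q: 6·6 = 36 | 5·0+3·6+2·7+4·1 = 36
T: 6·6 = 36 | 5·4+3·4+2·0+4·1 = 36
gcd(6,5,3,2,4) = 1

Coefficients: [6, 5, 3, 2, 4]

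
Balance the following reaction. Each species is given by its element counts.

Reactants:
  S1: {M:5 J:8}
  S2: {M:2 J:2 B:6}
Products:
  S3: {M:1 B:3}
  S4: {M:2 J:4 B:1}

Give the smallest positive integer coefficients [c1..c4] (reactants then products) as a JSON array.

M: 1·5+2·2 = 9 | 3·1+3·2 = 9
J: 1·8+2·2 = 12 | 3·0+3·4 = 12
B: 1·0+2·6 = 12 | 3·3+3·1 = 12
gcd(1,2,3,3) = 1

Coefficients: [1, 2, 3, 3]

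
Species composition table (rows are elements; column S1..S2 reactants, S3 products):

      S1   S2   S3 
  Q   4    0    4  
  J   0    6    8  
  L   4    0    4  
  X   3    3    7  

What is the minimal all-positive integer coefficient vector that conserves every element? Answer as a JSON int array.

Coefficients: [3, 4, 3]

Q: 3·4+4·0 = 12 | 3·4 = 12
J: 3·0+4·6 = 24 | 3·8 = 24
L: 3·4+4·0 = 12 | 3·4 = 12
X: 3·3+4·3 = 21 | 3·7 = 21
gcd(3,4,3) = 1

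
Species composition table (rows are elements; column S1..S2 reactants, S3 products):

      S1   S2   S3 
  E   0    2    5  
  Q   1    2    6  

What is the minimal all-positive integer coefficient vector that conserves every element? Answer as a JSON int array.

E: 2·0+5·2 = 10 | 2·5 = 10
Q: 2·1+5·2 = 12 | 2·6 = 12
gcd(2,5,2) = 1

Coefficients: [2, 5, 2]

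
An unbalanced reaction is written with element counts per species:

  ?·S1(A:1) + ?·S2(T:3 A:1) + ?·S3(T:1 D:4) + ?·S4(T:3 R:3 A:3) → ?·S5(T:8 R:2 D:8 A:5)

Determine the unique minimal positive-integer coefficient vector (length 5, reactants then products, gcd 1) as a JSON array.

Coefficients: [5, 4, 6, 2, 3]

T: 5·0+4·3+6·1+2·3 = 24 | 3·8 = 24
R: 5·0+4·0+6·0+2·3 = 6 | 3·2 = 6
D: 5·0+4·0+6·4+2·0 = 24 | 3·8 = 24
A: 5·1+4·1+6·0+2·3 = 15 | 3·5 = 15
gcd(5,4,6,2,3) = 1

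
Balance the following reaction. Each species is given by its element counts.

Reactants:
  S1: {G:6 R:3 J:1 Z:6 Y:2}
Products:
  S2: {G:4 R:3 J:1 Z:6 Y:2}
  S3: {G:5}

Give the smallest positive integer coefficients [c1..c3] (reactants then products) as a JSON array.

G: 5·6 = 30 | 5·4+2·5 = 30
R: 5·3 = 15 | 5·3+2·0 = 15
J: 5·1 = 5 | 5·1+2·0 = 5
Z: 5·6 = 30 | 5·6+2·0 = 30
Y: 5·2 = 10 | 5·2+2·0 = 10
gcd(5,5,2) = 1

Coefficients: [5, 5, 2]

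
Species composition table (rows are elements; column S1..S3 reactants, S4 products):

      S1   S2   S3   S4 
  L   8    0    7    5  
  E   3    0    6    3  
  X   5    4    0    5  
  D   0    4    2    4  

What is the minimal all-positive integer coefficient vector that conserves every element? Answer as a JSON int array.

L: 2·8+5·0+2·7 = 30 | 6·5 = 30
E: 2·3+5·0+2·6 = 18 | 6·3 = 18
X: 2·5+5·4+2·0 = 30 | 6·5 = 30
D: 2·0+5·4+2·2 = 24 | 6·4 = 24
gcd(2,5,2,6) = 1

Coefficients: [2, 5, 2, 6]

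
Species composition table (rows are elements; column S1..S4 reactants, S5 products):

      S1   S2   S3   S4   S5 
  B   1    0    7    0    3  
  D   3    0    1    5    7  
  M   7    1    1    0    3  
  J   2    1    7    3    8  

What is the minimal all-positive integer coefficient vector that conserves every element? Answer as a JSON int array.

B: 1·1+6·0+2·7+6·0 = 15 | 5·3 = 15
D: 1·3+6·0+2·1+6·5 = 35 | 5·7 = 35
M: 1·7+6·1+2·1+6·0 = 15 | 5·3 = 15
J: 1·2+6·1+2·7+6·3 = 40 | 5·8 = 40
gcd(1,6,2,6,5) = 1

Coefficients: [1, 6, 2, 6, 5]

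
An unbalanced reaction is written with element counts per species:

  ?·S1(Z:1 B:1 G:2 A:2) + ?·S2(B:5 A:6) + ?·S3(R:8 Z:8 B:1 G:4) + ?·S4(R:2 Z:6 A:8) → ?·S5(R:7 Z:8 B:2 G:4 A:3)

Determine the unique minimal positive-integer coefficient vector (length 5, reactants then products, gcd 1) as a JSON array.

R: 2·0+1·0+5·8+1·2 = 42 | 6·7 = 42
Z: 2·1+1·0+5·8+1·6 = 48 | 6·8 = 48
B: 2·1+1·5+5·1+1·0 = 12 | 6·2 = 12
G: 2·2+1·0+5·4+1·0 = 24 | 6·4 = 24
A: 2·2+1·6+5·0+1·8 = 18 | 6·3 = 18
gcd(2,1,5,1,6) = 1

Coefficients: [2, 1, 5, 1, 6]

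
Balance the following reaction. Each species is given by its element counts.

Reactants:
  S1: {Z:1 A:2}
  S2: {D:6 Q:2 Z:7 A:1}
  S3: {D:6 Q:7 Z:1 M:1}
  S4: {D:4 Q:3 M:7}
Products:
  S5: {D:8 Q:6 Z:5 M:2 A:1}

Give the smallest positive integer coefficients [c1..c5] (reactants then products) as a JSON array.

D: 1·0+3·6+3·6+1·4 = 40 | 5·8 = 40
Q: 1·0+3·2+3·7+1·3 = 30 | 5·6 = 30
Z: 1·1+3·7+3·1+1·0 = 25 | 5·5 = 25
M: 1·0+3·0+3·1+1·7 = 10 | 5·2 = 10
A: 1·2+3·1+3·0+1·0 = 5 | 5·1 = 5
gcd(1,3,3,1,5) = 1

Coefficients: [1, 3, 3, 1, 5]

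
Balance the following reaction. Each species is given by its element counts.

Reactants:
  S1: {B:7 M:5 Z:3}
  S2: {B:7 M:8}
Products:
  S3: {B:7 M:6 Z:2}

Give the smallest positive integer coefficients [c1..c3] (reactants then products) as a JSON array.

Coefficients: [2, 1, 3]

B: 2·7+1·7 = 21 | 3·7 = 21
M: 2·5+1·8 = 18 | 3·6 = 18
Z: 2·3+1·0 = 6 | 3·2 = 6
gcd(2,1,3) = 1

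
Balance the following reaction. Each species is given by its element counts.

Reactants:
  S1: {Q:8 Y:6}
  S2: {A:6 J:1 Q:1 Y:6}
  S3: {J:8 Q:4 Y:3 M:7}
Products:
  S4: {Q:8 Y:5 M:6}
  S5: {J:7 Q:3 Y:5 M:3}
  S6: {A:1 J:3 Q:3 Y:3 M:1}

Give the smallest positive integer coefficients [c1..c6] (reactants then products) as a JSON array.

Coefficients: [3, 1, 3, 2, 1, 6]

A: 3·0+1·6+3·0 = 6 | 2·0+1·0+6·1 = 6
J: 3·0+1·1+3·8 = 25 | 2·0+1·7+6·3 = 25
Q: 3·8+1·1+3·4 = 37 | 2·8+1·3+6·3 = 37
Y: 3·6+1·6+3·3 = 33 | 2·5+1·5+6·3 = 33
M: 3·0+1·0+3·7 = 21 | 2·6+1·3+6·1 = 21
gcd(3,1,3,2,1,6) = 1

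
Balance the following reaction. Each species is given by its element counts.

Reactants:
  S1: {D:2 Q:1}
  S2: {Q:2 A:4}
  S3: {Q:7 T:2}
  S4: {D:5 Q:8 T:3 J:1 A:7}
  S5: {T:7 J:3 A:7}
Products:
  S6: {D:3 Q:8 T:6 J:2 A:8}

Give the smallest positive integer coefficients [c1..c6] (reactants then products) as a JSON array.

D: 5·2+3·0+3·0+1·5+3·0 = 15 | 5·3 = 15
Q: 5·1+3·2+3·7+1·8+3·0 = 40 | 5·8 = 40
T: 5·0+3·0+3·2+1·3+3·7 = 30 | 5·6 = 30
J: 5·0+3·0+3·0+1·1+3·3 = 10 | 5·2 = 10
A: 5·0+3·4+3·0+1·7+3·7 = 40 | 5·8 = 40
gcd(5,3,3,1,3,5) = 1

Coefficients: [5, 3, 3, 1, 3, 5]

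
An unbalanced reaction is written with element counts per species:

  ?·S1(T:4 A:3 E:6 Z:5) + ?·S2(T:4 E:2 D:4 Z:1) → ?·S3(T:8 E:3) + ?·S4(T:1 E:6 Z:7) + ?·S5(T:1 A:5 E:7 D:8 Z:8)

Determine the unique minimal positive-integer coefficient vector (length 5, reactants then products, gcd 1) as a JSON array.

T: 5·4+6·4 = 44 | 5·8+1·1+3·1 = 44
A: 5·3+6·0 = 15 | 5·0+1·0+3·5 = 15
E: 5·6+6·2 = 42 | 5·3+1·6+3·7 = 42
D: 5·0+6·4 = 24 | 5·0+1·0+3·8 = 24
Z: 5·5+6·1 = 31 | 5·0+1·7+3·8 = 31
gcd(5,6,5,1,3) = 1

Coefficients: [5, 6, 5, 1, 3]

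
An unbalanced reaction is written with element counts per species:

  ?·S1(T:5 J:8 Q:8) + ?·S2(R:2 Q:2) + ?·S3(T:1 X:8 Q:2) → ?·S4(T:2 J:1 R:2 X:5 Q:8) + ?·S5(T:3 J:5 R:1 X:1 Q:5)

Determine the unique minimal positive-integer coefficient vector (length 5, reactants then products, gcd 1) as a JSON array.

T: 4·5+5·0+2·1 = 22 | 2·2+6·3 = 22
J: 4·8+5·0+2·0 = 32 | 2·1+6·5 = 32
R: 4·0+5·2+2·0 = 10 | 2·2+6·1 = 10
X: 4·0+5·0+2·8 = 16 | 2·5+6·1 = 16
Q: 4·8+5·2+2·2 = 46 | 2·8+6·5 = 46
gcd(4,5,2,2,6) = 1

Coefficients: [4, 5, 2, 2, 6]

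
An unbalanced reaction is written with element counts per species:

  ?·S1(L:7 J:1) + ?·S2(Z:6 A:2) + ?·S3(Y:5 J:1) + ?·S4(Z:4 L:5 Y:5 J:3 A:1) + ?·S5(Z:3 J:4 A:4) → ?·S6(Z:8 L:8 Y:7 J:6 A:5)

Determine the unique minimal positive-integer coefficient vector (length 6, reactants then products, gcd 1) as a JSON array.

Coefficients: [5, 4, 6, 1, 4, 5]

Z: 5·0+4·6+6·0+1·4+4·3 = 40 | 5·8 = 40
L: 5·7+4·0+6·0+1·5+4·0 = 40 | 5·8 = 40
Y: 5·0+4·0+6·5+1·5+4·0 = 35 | 5·7 = 35
J: 5·1+4·0+6·1+1·3+4·4 = 30 | 5·6 = 30
A: 5·0+4·2+6·0+1·1+4·4 = 25 | 5·5 = 25
gcd(5,4,6,1,4,5) = 1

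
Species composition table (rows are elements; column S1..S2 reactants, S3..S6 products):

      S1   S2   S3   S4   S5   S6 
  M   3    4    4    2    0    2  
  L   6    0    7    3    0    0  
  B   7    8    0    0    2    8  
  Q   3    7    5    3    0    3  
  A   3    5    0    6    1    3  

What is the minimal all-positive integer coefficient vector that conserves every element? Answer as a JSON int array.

M: 4·3+3·4 = 24 | 3·4+1·2+6·0+5·2 = 24
L: 4·6+3·0 = 24 | 3·7+1·3+6·0+5·0 = 24
B: 4·7+3·8 = 52 | 3·0+1·0+6·2+5·8 = 52
Q: 4·3+3·7 = 33 | 3·5+1·3+6·0+5·3 = 33
A: 4·3+3·5 = 27 | 3·0+1·6+6·1+5·3 = 27
gcd(4,3,3,1,6,5) = 1

Coefficients: [4, 3, 3, 1, 6, 5]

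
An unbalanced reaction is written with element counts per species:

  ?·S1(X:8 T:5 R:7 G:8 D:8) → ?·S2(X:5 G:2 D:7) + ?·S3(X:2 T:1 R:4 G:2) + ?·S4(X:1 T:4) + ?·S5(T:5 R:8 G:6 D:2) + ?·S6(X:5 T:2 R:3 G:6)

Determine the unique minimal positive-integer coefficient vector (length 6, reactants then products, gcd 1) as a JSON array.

X: 6·8 = 48 | 6·5+3·2+2·1+3·0+2·5 = 48
T: 6·5 = 30 | 6·0+3·1+2·4+3·5+2·2 = 30
R: 6·7 = 42 | 6·0+3·4+2·0+3·8+2·3 = 42
G: 6·8 = 48 | 6·2+3·2+2·0+3·6+2·6 = 48
D: 6·8 = 48 | 6·7+3·0+2·0+3·2+2·0 = 48
gcd(6,6,3,2,3,2) = 1

Coefficients: [6, 6, 3, 2, 3, 2]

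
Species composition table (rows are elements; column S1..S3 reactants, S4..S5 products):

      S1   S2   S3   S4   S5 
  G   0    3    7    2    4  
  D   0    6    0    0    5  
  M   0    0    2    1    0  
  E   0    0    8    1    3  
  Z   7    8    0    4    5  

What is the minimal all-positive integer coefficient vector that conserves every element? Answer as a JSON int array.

G: 2·0+5·3+3·7 = 36 | 6·2+6·4 = 36
D: 2·0+5·6+3·0 = 30 | 6·0+6·5 = 30
M: 2·0+5·0+3·2 = 6 | 6·1+6·0 = 6
E: 2·0+5·0+3·8 = 24 | 6·1+6·3 = 24
Z: 2·7+5·8+3·0 = 54 | 6·4+6·5 = 54
gcd(2,5,3,6,6) = 1

Coefficients: [2, 5, 3, 6, 6]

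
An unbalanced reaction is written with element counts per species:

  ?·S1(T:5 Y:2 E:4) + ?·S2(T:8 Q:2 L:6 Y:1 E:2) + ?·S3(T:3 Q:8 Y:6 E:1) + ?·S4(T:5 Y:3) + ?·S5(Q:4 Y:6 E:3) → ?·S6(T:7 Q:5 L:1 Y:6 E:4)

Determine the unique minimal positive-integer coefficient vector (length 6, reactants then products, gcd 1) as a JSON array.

Coefficients: [4, 1, 3, 1, 1, 6]

T: 4·5+1·8+3·3+1·5+1·0 = 42 | 6·7 = 42
Q: 4·0+1·2+3·8+1·0+1·4 = 30 | 6·5 = 30
L: 4·0+1·6+3·0+1·0+1·0 = 6 | 6·1 = 6
Y: 4·2+1·1+3·6+1·3+1·6 = 36 | 6·6 = 36
E: 4·4+1·2+3·1+1·0+1·3 = 24 | 6·4 = 24
gcd(4,1,3,1,1,6) = 1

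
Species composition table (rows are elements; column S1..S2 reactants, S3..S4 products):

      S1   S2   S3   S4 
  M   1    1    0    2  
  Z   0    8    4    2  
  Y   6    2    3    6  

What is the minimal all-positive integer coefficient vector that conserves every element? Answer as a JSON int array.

M: 5·1+3·1 = 8 | 4·0+4·2 = 8
Z: 5·0+3·8 = 24 | 4·4+4·2 = 24
Y: 5·6+3·2 = 36 | 4·3+4·6 = 36
gcd(5,3,4,4) = 1

Coefficients: [5, 3, 4, 4]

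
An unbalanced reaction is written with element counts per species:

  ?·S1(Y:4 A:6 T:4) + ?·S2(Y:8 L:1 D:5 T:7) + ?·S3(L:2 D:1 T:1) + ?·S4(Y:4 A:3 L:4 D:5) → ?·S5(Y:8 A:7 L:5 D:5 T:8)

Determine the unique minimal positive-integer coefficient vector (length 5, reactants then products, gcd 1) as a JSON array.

Coefficients: [3, 1, 5, 1, 3]

Y: 3·4+1·8+5·0+1·4 = 24 | 3·8 = 24
A: 3·6+1·0+5·0+1·3 = 21 | 3·7 = 21
L: 3·0+1·1+5·2+1·4 = 15 | 3·5 = 15
D: 3·0+1·5+5·1+1·5 = 15 | 3·5 = 15
T: 3·4+1·7+5·1+1·0 = 24 | 3·8 = 24
gcd(3,1,5,1,3) = 1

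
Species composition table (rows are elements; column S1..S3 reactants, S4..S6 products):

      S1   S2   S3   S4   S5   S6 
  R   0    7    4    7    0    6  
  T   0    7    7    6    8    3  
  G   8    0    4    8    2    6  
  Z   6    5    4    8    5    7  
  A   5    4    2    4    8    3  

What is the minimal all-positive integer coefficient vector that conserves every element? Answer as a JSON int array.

R: 5·0+4·7+5·4 = 48 | 6·7+3·0+1·6 = 48
T: 5·0+4·7+5·7 = 63 | 6·6+3·8+1·3 = 63
G: 5·8+4·0+5·4 = 60 | 6·8+3·2+1·6 = 60
Z: 5·6+4·5+5·4 = 70 | 6·8+3·5+1·7 = 70
A: 5·5+4·4+5·2 = 51 | 6·4+3·8+1·3 = 51
gcd(5,4,5,6,3,1) = 1

Coefficients: [5, 4, 5, 6, 3, 1]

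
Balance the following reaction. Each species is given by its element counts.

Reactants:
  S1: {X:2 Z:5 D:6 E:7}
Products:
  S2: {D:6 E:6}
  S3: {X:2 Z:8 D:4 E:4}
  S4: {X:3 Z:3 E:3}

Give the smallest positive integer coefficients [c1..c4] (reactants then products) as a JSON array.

Coefficients: [6, 4, 3, 2]

X: 6·2 = 12 | 4·0+3·2+2·3 = 12
Z: 6·5 = 30 | 4·0+3·8+2·3 = 30
D: 6·6 = 36 | 4·6+3·4+2·0 = 36
E: 6·7 = 42 | 4·6+3·4+2·3 = 42
gcd(6,4,3,2) = 1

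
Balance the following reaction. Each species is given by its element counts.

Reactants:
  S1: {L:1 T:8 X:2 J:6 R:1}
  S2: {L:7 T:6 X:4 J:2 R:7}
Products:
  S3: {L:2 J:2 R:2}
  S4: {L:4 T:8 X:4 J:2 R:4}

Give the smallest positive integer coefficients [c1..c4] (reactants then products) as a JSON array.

L: 2·1+4·7 = 30 | 5·2+5·4 = 30
T: 2·8+4·6 = 40 | 5·0+5·8 = 40
X: 2·2+4·4 = 20 | 5·0+5·4 = 20
J: 2·6+4·2 = 20 | 5·2+5·2 = 20
R: 2·1+4·7 = 30 | 5·2+5·4 = 30
gcd(2,4,5,5) = 1

Coefficients: [2, 4, 5, 5]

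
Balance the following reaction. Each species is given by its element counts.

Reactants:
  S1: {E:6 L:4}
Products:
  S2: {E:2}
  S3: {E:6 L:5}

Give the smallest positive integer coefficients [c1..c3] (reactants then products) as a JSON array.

Coefficients: [5, 3, 4]

E: 5·6 = 30 | 3·2+4·6 = 30
L: 5·4 = 20 | 3·0+4·5 = 20
gcd(5,3,4) = 1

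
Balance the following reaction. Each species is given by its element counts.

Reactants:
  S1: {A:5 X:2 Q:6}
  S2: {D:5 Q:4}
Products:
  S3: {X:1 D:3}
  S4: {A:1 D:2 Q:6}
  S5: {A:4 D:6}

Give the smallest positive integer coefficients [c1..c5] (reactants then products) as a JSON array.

Coefficients: [2, 6, 4, 6, 1]

A: 2·5+6·0 = 10 | 4·0+6·1+1·4 = 10
X: 2·2+6·0 = 4 | 4·1+6·0+1·0 = 4
D: 2·0+6·5 = 30 | 4·3+6·2+1·6 = 30
Q: 2·6+6·4 = 36 | 4·0+6·6+1·0 = 36
gcd(2,6,4,6,1) = 1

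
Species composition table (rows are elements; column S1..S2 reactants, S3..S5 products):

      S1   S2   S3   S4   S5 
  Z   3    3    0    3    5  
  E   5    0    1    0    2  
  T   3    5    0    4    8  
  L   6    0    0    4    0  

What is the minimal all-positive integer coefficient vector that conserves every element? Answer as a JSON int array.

Z: 2·3+6·3 = 24 | 4·0+3·3+3·5 = 24
E: 2·5+6·0 = 10 | 4·1+3·0+3·2 = 10
T: 2·3+6·5 = 36 | 4·0+3·4+3·8 = 36
L: 2·6+6·0 = 12 | 4·0+3·4+3·0 = 12
gcd(2,6,4,3,3) = 1

Coefficients: [2, 6, 4, 3, 3]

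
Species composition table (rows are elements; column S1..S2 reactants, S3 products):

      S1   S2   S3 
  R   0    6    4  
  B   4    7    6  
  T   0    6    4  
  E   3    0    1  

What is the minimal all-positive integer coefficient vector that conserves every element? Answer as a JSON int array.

R: 1·0+2·6 = 12 | 3·4 = 12
B: 1·4+2·7 = 18 | 3·6 = 18
T: 1·0+2·6 = 12 | 3·4 = 12
E: 1·3+2·0 = 3 | 3·1 = 3
gcd(1,2,3) = 1

Coefficients: [1, 2, 3]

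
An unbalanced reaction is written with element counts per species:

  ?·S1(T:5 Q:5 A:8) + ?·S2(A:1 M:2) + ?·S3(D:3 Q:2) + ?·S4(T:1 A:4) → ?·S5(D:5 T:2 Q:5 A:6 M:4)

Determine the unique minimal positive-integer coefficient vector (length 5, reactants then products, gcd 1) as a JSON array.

Coefficients: [1, 6, 5, 1, 3]

D: 1·0+6·0+5·3+1·0 = 15 | 3·5 = 15
T: 1·5+6·0+5·0+1·1 = 6 | 3·2 = 6
Q: 1·5+6·0+5·2+1·0 = 15 | 3·5 = 15
A: 1·8+6·1+5·0+1·4 = 18 | 3·6 = 18
M: 1·0+6·2+5·0+1·0 = 12 | 3·4 = 12
gcd(1,6,5,1,3) = 1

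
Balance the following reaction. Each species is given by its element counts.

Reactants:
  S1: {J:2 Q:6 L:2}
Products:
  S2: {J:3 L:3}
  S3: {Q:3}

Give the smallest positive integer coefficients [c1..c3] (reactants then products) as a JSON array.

J: 3·2 = 6 | 2·3+6·0 = 6
Q: 3·6 = 18 | 2·0+6·3 = 18
L: 3·2 = 6 | 2·3+6·0 = 6
gcd(3,2,6) = 1

Coefficients: [3, 2, 6]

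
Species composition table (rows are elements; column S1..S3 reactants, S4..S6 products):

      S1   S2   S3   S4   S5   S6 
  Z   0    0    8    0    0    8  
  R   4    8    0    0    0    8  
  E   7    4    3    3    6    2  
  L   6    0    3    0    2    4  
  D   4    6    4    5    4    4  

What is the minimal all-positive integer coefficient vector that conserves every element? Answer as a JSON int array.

Coefficients: [2, 3, 4, 2, 4, 4]

Z: 2·0+3·0+4·8 = 32 | 2·0+4·0+4·8 = 32
R: 2·4+3·8+4·0 = 32 | 2·0+4·0+4·8 = 32
E: 2·7+3·4+4·3 = 38 | 2·3+4·6+4·2 = 38
L: 2·6+3·0+4·3 = 24 | 2·0+4·2+4·4 = 24
D: 2·4+3·6+4·4 = 42 | 2·5+4·4+4·4 = 42
gcd(2,3,4,2,4,4) = 1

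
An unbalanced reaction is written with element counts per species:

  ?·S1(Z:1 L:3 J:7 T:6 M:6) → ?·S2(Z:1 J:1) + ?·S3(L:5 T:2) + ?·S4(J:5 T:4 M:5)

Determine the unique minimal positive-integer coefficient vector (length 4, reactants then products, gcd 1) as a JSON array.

Z: 5·1 = 5 | 5·1+3·0+6·0 = 5
L: 5·3 = 15 | 5·0+3·5+6·0 = 15
J: 5·7 = 35 | 5·1+3·0+6·5 = 35
T: 5·6 = 30 | 5·0+3·2+6·4 = 30
M: 5·6 = 30 | 5·0+3·0+6·5 = 30
gcd(5,5,3,6) = 1

Coefficients: [5, 5, 3, 6]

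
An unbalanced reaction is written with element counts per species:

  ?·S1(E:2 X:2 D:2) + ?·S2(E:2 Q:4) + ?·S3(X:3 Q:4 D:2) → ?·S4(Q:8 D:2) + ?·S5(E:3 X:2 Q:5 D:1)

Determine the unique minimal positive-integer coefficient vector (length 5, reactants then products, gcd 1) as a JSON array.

E: 1·2+5·2+2·0 = 12 | 1·0+4·3 = 12
X: 1·2+5·0+2·3 = 8 | 1·0+4·2 = 8
Q: 1·0+5·4+2·4 = 28 | 1·8+4·5 = 28
D: 1·2+5·0+2·2 = 6 | 1·2+4·1 = 6
gcd(1,5,2,1,4) = 1

Coefficients: [1, 5, 2, 1, 4]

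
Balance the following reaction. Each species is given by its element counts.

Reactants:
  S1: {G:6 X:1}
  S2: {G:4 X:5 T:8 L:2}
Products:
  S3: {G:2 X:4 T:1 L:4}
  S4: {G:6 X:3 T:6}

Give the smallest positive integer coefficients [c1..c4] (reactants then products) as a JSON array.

G: 3·6+4·4 = 34 | 2·2+5·6 = 34
X: 3·1+4·5 = 23 | 2·4+5·3 = 23
T: 3·0+4·8 = 32 | 2·1+5·6 = 32
L: 3·0+4·2 = 8 | 2·4+5·0 = 8
gcd(3,4,2,5) = 1

Coefficients: [3, 4, 2, 5]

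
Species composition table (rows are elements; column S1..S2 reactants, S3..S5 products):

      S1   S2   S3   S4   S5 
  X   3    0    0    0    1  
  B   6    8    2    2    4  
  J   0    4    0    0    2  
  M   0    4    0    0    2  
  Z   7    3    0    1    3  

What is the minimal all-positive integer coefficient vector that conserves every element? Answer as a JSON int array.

Coefficients: [2, 3, 1, 5, 6]

X: 2·3+3·0 = 6 | 1·0+5·0+6·1 = 6
B: 2·6+3·8 = 36 | 1·2+5·2+6·4 = 36
J: 2·0+3·4 = 12 | 1·0+5·0+6·2 = 12
M: 2·0+3·4 = 12 | 1·0+5·0+6·2 = 12
Z: 2·7+3·3 = 23 | 1·0+5·1+6·3 = 23
gcd(2,3,1,5,6) = 1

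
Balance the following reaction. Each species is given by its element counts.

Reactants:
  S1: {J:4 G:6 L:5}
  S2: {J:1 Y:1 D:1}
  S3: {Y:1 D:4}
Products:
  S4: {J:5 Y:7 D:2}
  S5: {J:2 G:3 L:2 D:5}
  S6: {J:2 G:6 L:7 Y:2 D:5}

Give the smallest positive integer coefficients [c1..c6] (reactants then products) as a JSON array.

Coefficients: [3, 3, 6, 1, 4, 1]

J: 3·4+3·1+6·0 = 15 | 1·5+4·2+1·2 = 15
G: 3·6+3·0+6·0 = 18 | 1·0+4·3+1·6 = 18
L: 3·5+3·0+6·0 = 15 | 1·0+4·2+1·7 = 15
Y: 3·0+3·1+6·1 = 9 | 1·7+4·0+1·2 = 9
D: 3·0+3·1+6·4 = 27 | 1·2+4·5+1·5 = 27
gcd(3,3,6,1,4,1) = 1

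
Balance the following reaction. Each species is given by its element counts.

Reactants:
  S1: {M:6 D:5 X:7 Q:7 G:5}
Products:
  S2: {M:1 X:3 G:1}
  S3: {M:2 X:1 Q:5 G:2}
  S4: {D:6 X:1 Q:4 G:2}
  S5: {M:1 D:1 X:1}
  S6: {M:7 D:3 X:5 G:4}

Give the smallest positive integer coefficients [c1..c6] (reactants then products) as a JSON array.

M: 4·6 = 24 | 4·1+4·2+2·0+5·1+1·7 = 24
D: 4·5 = 20 | 4·0+4·0+2·6+5·1+1·3 = 20
X: 4·7 = 28 | 4·3+4·1+2·1+5·1+1·5 = 28
Q: 4·7 = 28 | 4·0+4·5+2·4+5·0+1·0 = 28
G: 4·5 = 20 | 4·1+4·2+2·2+5·0+1·4 = 20
gcd(4,4,4,2,5,1) = 1

Coefficients: [4, 4, 4, 2, 5, 1]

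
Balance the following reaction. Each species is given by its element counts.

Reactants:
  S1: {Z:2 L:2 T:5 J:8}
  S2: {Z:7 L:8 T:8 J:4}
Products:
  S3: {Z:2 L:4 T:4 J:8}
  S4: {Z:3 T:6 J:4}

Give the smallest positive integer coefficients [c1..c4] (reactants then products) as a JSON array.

Coefficients: [6, 1, 5, 3]

Z: 6·2+1·7 = 19 | 5·2+3·3 = 19
L: 6·2+1·8 = 20 | 5·4+3·0 = 20
T: 6·5+1·8 = 38 | 5·4+3·6 = 38
J: 6·8+1·4 = 52 | 5·8+3·4 = 52
gcd(6,1,5,3) = 1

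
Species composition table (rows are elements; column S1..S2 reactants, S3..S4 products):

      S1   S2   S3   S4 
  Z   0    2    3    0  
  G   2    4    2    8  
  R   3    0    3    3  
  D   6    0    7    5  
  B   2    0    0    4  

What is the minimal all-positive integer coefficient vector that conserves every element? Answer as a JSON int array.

Coefficients: [4, 3, 2, 2]

Z: 4·0+3·2 = 6 | 2·3+2·0 = 6
G: 4·2+3·4 = 20 | 2·2+2·8 = 20
R: 4·3+3·0 = 12 | 2·3+2·3 = 12
D: 4·6+3·0 = 24 | 2·7+2·5 = 24
B: 4·2+3·0 = 8 | 2·0+2·4 = 8
gcd(4,3,2,2) = 1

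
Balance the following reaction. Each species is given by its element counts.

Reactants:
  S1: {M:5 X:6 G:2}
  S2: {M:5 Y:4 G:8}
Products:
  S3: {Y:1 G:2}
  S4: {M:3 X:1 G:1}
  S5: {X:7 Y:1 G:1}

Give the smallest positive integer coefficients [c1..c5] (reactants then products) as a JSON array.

Coefficients: [2, 1, 3, 5, 1]

M: 2·5+1·5 = 15 | 3·0+5·3+1·0 = 15
X: 2·6+1·0 = 12 | 3·0+5·1+1·7 = 12
Y: 2·0+1·4 = 4 | 3·1+5·0+1·1 = 4
G: 2·2+1·8 = 12 | 3·2+5·1+1·1 = 12
gcd(2,1,3,5,1) = 1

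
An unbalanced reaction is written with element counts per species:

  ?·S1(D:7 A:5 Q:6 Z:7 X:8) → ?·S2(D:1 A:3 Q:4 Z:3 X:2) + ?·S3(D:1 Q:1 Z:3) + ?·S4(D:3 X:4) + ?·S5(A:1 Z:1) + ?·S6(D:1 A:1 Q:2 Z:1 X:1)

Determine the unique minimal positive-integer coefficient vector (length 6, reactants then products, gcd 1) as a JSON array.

Coefficients: [3, 1, 2, 4, 6, 6]

D: 3·7 = 21 | 1·1+2·1+4·3+6·0+6·1 = 21
A: 3·5 = 15 | 1·3+2·0+4·0+6·1+6·1 = 15
Q: 3·6 = 18 | 1·4+2·1+4·0+6·0+6·2 = 18
Z: 3·7 = 21 | 1·3+2·3+4·0+6·1+6·1 = 21
X: 3·8 = 24 | 1·2+2·0+4·4+6·0+6·1 = 24
gcd(3,1,2,4,6,6) = 1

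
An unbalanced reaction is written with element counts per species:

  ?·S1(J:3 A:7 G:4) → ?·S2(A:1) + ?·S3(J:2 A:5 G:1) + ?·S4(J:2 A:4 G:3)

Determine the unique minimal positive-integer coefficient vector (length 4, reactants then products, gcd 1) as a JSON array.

J: 4·3 = 12 | 3·0+1·2+5·2 = 12
A: 4·7 = 28 | 3·1+1·5+5·4 = 28
G: 4·4 = 16 | 3·0+1·1+5·3 = 16
gcd(4,3,1,5) = 1

Coefficients: [4, 3, 1, 5]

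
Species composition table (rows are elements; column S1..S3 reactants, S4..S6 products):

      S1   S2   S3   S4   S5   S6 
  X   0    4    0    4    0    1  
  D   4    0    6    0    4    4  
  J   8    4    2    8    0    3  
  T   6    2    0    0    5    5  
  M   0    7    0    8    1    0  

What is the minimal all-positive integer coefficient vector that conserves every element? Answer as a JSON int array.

X: 3·0+6·4+2·0 = 24 | 5·4+2·0+4·1 = 24
D: 3·4+6·0+2·6 = 24 | 5·0+2·4+4·4 = 24
J: 3·8+6·4+2·2 = 52 | 5·8+2·0+4·3 = 52
T: 3·6+6·2+2·0 = 30 | 5·0+2·5+4·5 = 30
M: 3·0+6·7+2·0 = 42 | 5·8+2·1+4·0 = 42
gcd(3,6,2,5,2,4) = 1

Coefficients: [3, 6, 2, 5, 2, 4]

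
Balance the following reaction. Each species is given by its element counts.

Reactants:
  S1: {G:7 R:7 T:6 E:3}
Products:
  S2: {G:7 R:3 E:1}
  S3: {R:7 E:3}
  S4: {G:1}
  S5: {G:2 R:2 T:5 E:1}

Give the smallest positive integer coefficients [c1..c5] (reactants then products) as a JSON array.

Coefficients: [5, 3, 2, 2, 6]

G: 5·7 = 35 | 3·7+2·0+2·1+6·2 = 35
R: 5·7 = 35 | 3·3+2·7+2·0+6·2 = 35
T: 5·6 = 30 | 3·0+2·0+2·0+6·5 = 30
E: 5·3 = 15 | 3·1+2·3+2·0+6·1 = 15
gcd(5,3,2,2,6) = 1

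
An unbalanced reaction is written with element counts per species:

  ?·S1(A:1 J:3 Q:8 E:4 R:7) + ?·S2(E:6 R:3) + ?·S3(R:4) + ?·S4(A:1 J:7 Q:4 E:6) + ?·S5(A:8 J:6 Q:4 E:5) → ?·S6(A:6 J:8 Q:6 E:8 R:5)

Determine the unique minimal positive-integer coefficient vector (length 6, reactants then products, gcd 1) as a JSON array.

Coefficients: [1, 1, 5, 3, 4, 6]

A: 1·1+1·0+5·0+3·1+4·8 = 36 | 6·6 = 36
J: 1·3+1·0+5·0+3·7+4·6 = 48 | 6·8 = 48
Q: 1·8+1·0+5·0+3·4+4·4 = 36 | 6·6 = 36
E: 1·4+1·6+5·0+3·6+4·5 = 48 | 6·8 = 48
R: 1·7+1·3+5·4+3·0+4·0 = 30 | 6·5 = 30
gcd(1,1,5,3,4,6) = 1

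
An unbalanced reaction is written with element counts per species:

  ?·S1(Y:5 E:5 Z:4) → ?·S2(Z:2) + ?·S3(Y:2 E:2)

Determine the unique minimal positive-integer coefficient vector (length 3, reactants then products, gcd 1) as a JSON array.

Coefficients: [2, 4, 5]

Y: 2·5 = 10 | 4·0+5·2 = 10
E: 2·5 = 10 | 4·0+5·2 = 10
Z: 2·4 = 8 | 4·2+5·0 = 8
gcd(2,4,5) = 1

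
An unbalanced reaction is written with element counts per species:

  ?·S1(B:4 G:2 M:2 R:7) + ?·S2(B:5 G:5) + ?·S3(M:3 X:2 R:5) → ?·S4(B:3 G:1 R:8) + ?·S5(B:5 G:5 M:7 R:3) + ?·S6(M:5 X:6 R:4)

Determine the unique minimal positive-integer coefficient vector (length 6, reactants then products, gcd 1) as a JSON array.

Coefficients: [5, 1, 3, 5, 2, 1]

B: 5·4+1·5+3·0 = 25 | 5·3+2·5+1·0 = 25
G: 5·2+1·5+3·0 = 15 | 5·1+2·5+1·0 = 15
M: 5·2+1·0+3·3 = 19 | 5·0+2·7+1·5 = 19
X: 5·0+1·0+3·2 = 6 | 5·0+2·0+1·6 = 6
R: 5·7+1·0+3·5 = 50 | 5·8+2·3+1·4 = 50
gcd(5,1,3,5,2,1) = 1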